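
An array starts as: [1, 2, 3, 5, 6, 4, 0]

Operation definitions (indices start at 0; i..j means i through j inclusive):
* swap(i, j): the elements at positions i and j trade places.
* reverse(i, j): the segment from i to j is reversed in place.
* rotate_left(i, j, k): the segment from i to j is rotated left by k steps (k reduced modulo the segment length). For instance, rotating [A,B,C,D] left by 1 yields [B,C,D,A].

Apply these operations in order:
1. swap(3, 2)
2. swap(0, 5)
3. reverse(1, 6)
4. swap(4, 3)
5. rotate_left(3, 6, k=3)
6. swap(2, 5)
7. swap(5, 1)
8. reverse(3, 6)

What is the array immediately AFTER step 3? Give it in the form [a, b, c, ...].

Answer: [4, 0, 1, 6, 3, 5, 2]

Derivation:
After 1 (swap(3, 2)): [1, 2, 5, 3, 6, 4, 0]
After 2 (swap(0, 5)): [4, 2, 5, 3, 6, 1, 0]
After 3 (reverse(1, 6)): [4, 0, 1, 6, 3, 5, 2]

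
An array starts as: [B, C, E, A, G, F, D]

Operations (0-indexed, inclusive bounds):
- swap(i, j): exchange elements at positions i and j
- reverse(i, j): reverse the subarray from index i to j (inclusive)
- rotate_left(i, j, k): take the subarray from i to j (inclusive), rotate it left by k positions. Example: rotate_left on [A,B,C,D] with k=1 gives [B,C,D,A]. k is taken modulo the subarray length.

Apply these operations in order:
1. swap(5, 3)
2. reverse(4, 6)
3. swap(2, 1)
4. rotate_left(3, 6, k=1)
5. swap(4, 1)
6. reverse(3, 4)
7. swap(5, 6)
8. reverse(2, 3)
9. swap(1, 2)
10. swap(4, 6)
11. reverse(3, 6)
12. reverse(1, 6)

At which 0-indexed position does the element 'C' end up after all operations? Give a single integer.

After 1 (swap(5, 3)): [B, C, E, F, G, A, D]
After 2 (reverse(4, 6)): [B, C, E, F, D, A, G]
After 3 (swap(2, 1)): [B, E, C, F, D, A, G]
After 4 (rotate_left(3, 6, k=1)): [B, E, C, D, A, G, F]
After 5 (swap(4, 1)): [B, A, C, D, E, G, F]
After 6 (reverse(3, 4)): [B, A, C, E, D, G, F]
After 7 (swap(5, 6)): [B, A, C, E, D, F, G]
After 8 (reverse(2, 3)): [B, A, E, C, D, F, G]
After 9 (swap(1, 2)): [B, E, A, C, D, F, G]
After 10 (swap(4, 6)): [B, E, A, C, G, F, D]
After 11 (reverse(3, 6)): [B, E, A, D, F, G, C]
After 12 (reverse(1, 6)): [B, C, G, F, D, A, E]

Answer: 1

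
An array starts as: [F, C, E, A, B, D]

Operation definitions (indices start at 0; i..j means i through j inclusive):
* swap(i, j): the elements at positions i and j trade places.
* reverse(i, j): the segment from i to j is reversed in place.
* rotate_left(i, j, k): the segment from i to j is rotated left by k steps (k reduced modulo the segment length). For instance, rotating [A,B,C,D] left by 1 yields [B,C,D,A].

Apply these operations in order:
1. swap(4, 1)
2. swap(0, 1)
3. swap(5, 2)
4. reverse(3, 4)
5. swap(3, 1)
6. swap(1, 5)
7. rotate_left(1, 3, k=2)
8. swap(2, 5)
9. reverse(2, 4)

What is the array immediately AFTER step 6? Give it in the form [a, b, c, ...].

After 1 (swap(4, 1)): [F, B, E, A, C, D]
After 2 (swap(0, 1)): [B, F, E, A, C, D]
After 3 (swap(5, 2)): [B, F, D, A, C, E]
After 4 (reverse(3, 4)): [B, F, D, C, A, E]
After 5 (swap(3, 1)): [B, C, D, F, A, E]
After 6 (swap(1, 5)): [B, E, D, F, A, C]

Answer: [B, E, D, F, A, C]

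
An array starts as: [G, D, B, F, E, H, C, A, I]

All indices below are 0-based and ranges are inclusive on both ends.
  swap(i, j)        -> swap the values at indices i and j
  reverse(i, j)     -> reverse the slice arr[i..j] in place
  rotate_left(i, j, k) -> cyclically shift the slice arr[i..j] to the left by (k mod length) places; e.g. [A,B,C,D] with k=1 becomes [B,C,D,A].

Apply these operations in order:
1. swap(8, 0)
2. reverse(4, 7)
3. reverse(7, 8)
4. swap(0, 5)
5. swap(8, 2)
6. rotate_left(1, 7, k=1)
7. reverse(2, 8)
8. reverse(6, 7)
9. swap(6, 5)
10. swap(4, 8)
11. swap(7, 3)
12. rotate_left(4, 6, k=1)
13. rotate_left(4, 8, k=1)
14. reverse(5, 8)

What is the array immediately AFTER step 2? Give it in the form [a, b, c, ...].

After 1 (swap(8, 0)): [I, D, B, F, E, H, C, A, G]
After 2 (reverse(4, 7)): [I, D, B, F, A, C, H, E, G]

Answer: [I, D, B, F, A, C, H, E, G]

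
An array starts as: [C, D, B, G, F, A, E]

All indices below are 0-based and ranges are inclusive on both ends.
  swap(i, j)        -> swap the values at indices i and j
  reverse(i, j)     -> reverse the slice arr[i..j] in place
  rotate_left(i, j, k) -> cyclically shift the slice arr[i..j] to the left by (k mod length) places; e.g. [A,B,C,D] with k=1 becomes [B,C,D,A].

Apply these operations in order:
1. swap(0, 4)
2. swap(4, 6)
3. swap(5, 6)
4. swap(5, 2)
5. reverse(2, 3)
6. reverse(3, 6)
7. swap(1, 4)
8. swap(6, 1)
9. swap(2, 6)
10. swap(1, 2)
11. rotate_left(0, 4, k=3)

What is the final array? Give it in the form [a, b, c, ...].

Answer: [A, D, F, B, C, E, G]

Derivation:
After 1 (swap(0, 4)): [F, D, B, G, C, A, E]
After 2 (swap(4, 6)): [F, D, B, G, E, A, C]
After 3 (swap(5, 6)): [F, D, B, G, E, C, A]
After 4 (swap(5, 2)): [F, D, C, G, E, B, A]
After 5 (reverse(2, 3)): [F, D, G, C, E, B, A]
After 6 (reverse(3, 6)): [F, D, G, A, B, E, C]
After 7 (swap(1, 4)): [F, B, G, A, D, E, C]
After 8 (swap(6, 1)): [F, C, G, A, D, E, B]
After 9 (swap(2, 6)): [F, C, B, A, D, E, G]
After 10 (swap(1, 2)): [F, B, C, A, D, E, G]
After 11 (rotate_left(0, 4, k=3)): [A, D, F, B, C, E, G]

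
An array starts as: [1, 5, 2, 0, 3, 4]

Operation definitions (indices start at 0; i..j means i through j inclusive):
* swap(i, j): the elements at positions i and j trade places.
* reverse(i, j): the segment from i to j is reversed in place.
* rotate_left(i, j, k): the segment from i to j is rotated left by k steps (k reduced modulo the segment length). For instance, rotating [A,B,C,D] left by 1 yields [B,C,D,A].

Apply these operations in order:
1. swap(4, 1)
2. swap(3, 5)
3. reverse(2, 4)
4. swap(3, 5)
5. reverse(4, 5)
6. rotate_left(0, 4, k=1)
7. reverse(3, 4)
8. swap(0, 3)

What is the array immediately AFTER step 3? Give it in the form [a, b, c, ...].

After 1 (swap(4, 1)): [1, 3, 2, 0, 5, 4]
After 2 (swap(3, 5)): [1, 3, 2, 4, 5, 0]
After 3 (reverse(2, 4)): [1, 3, 5, 4, 2, 0]

Answer: [1, 3, 5, 4, 2, 0]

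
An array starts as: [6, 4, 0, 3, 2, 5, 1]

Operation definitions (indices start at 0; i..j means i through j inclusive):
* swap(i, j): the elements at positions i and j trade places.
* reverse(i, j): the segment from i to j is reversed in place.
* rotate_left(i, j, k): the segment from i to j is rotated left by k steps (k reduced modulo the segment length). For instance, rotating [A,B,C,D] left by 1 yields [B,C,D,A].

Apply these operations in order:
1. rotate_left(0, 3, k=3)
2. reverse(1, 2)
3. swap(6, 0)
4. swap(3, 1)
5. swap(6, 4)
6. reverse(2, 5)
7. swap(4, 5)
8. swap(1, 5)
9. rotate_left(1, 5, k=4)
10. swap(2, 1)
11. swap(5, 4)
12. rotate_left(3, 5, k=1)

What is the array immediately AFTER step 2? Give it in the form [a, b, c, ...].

After 1 (rotate_left(0, 3, k=3)): [3, 6, 4, 0, 2, 5, 1]
After 2 (reverse(1, 2)): [3, 4, 6, 0, 2, 5, 1]

Answer: [3, 4, 6, 0, 2, 5, 1]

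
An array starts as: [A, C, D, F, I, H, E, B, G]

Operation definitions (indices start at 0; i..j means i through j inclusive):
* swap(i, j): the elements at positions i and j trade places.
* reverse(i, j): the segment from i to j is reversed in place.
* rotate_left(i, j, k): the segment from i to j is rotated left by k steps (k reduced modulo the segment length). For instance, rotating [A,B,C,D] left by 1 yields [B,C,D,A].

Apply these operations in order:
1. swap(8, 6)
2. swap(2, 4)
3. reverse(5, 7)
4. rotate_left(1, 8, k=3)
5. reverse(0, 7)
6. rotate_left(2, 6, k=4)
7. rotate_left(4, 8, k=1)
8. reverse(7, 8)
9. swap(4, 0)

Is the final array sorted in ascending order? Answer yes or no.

After 1 (swap(8, 6)): [A, C, D, F, I, H, G, B, E]
After 2 (swap(2, 4)): [A, C, I, F, D, H, G, B, E]
After 3 (reverse(5, 7)): [A, C, I, F, D, B, G, H, E]
After 4 (rotate_left(1, 8, k=3)): [A, D, B, G, H, E, C, I, F]
After 5 (reverse(0, 7)): [I, C, E, H, G, B, D, A, F]
After 6 (rotate_left(2, 6, k=4)): [I, C, D, E, H, G, B, A, F]
After 7 (rotate_left(4, 8, k=1)): [I, C, D, E, G, B, A, F, H]
After 8 (reverse(7, 8)): [I, C, D, E, G, B, A, H, F]
After 9 (swap(4, 0)): [G, C, D, E, I, B, A, H, F]

Answer: no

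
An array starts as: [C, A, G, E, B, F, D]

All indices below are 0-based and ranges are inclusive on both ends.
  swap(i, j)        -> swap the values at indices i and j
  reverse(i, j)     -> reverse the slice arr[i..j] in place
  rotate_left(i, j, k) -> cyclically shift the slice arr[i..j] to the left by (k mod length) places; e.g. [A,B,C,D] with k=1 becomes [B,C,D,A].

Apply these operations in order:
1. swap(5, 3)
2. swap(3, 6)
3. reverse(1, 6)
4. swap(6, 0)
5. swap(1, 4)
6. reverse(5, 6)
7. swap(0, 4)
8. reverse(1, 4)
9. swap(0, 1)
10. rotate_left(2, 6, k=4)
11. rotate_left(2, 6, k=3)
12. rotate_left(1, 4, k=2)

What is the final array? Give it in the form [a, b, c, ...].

After 1 (swap(5, 3)): [C, A, G, F, B, E, D]
After 2 (swap(3, 6)): [C, A, G, D, B, E, F]
After 3 (reverse(1, 6)): [C, F, E, B, D, G, A]
After 4 (swap(6, 0)): [A, F, E, B, D, G, C]
After 5 (swap(1, 4)): [A, D, E, B, F, G, C]
After 6 (reverse(5, 6)): [A, D, E, B, F, C, G]
After 7 (swap(0, 4)): [F, D, E, B, A, C, G]
After 8 (reverse(1, 4)): [F, A, B, E, D, C, G]
After 9 (swap(0, 1)): [A, F, B, E, D, C, G]
After 10 (rotate_left(2, 6, k=4)): [A, F, G, B, E, D, C]
After 11 (rotate_left(2, 6, k=3)): [A, F, D, C, G, B, E]
After 12 (rotate_left(1, 4, k=2)): [A, C, G, F, D, B, E]

Answer: [A, C, G, F, D, B, E]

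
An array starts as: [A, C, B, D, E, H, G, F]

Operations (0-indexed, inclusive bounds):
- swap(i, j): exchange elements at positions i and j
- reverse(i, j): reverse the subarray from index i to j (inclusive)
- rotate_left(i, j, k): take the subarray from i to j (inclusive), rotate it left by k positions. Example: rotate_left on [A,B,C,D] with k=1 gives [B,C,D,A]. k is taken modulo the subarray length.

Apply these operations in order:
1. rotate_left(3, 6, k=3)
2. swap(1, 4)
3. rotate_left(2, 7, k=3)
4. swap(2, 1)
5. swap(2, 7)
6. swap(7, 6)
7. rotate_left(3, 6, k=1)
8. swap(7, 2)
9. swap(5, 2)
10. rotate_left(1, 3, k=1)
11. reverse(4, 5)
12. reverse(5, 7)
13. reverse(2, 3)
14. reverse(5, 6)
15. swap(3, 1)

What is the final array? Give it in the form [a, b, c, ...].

After 1 (rotate_left(3, 6, k=3)): [A, C, B, G, D, E, H, F]
After 2 (swap(1, 4)): [A, D, B, G, C, E, H, F]
After 3 (rotate_left(2, 7, k=3)): [A, D, E, H, F, B, G, C]
After 4 (swap(2, 1)): [A, E, D, H, F, B, G, C]
After 5 (swap(2, 7)): [A, E, C, H, F, B, G, D]
After 6 (swap(7, 6)): [A, E, C, H, F, B, D, G]
After 7 (rotate_left(3, 6, k=1)): [A, E, C, F, B, D, H, G]
After 8 (swap(7, 2)): [A, E, G, F, B, D, H, C]
After 9 (swap(5, 2)): [A, E, D, F, B, G, H, C]
After 10 (rotate_left(1, 3, k=1)): [A, D, F, E, B, G, H, C]
After 11 (reverse(4, 5)): [A, D, F, E, G, B, H, C]
After 12 (reverse(5, 7)): [A, D, F, E, G, C, H, B]
After 13 (reverse(2, 3)): [A, D, E, F, G, C, H, B]
After 14 (reverse(5, 6)): [A, D, E, F, G, H, C, B]
After 15 (swap(3, 1)): [A, F, E, D, G, H, C, B]

Answer: [A, F, E, D, G, H, C, B]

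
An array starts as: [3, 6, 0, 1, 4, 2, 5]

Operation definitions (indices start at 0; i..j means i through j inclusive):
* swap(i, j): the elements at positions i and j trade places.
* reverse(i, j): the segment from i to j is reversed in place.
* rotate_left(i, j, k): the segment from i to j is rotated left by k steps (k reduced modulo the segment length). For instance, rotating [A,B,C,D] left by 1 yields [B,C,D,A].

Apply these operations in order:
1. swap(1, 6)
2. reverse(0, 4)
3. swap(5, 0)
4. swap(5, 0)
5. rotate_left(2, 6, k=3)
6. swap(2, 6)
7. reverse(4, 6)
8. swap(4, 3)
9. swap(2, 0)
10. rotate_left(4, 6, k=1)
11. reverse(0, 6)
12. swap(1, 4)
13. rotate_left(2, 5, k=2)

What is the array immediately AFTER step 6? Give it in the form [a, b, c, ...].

After 1 (swap(1, 6)): [3, 5, 0, 1, 4, 2, 6]
After 2 (reverse(0, 4)): [4, 1, 0, 5, 3, 2, 6]
After 3 (swap(5, 0)): [2, 1, 0, 5, 3, 4, 6]
After 4 (swap(5, 0)): [4, 1, 0, 5, 3, 2, 6]
After 5 (rotate_left(2, 6, k=3)): [4, 1, 2, 6, 0, 5, 3]
After 6 (swap(2, 6)): [4, 1, 3, 6, 0, 5, 2]

Answer: [4, 1, 3, 6, 0, 5, 2]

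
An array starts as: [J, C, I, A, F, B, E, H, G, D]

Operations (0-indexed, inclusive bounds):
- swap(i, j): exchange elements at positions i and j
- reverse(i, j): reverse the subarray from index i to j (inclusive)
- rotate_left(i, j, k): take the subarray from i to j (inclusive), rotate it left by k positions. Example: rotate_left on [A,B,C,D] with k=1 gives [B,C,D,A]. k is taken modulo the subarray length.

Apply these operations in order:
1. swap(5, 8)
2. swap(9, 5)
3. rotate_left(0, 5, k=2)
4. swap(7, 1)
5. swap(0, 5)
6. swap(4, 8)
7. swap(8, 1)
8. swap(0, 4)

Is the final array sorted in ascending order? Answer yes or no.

Answer: no

Derivation:
After 1 (swap(5, 8)): [J, C, I, A, F, G, E, H, B, D]
After 2 (swap(9, 5)): [J, C, I, A, F, D, E, H, B, G]
After 3 (rotate_left(0, 5, k=2)): [I, A, F, D, J, C, E, H, B, G]
After 4 (swap(7, 1)): [I, H, F, D, J, C, E, A, B, G]
After 5 (swap(0, 5)): [C, H, F, D, J, I, E, A, B, G]
After 6 (swap(4, 8)): [C, H, F, D, B, I, E, A, J, G]
After 7 (swap(8, 1)): [C, J, F, D, B, I, E, A, H, G]
After 8 (swap(0, 4)): [B, J, F, D, C, I, E, A, H, G]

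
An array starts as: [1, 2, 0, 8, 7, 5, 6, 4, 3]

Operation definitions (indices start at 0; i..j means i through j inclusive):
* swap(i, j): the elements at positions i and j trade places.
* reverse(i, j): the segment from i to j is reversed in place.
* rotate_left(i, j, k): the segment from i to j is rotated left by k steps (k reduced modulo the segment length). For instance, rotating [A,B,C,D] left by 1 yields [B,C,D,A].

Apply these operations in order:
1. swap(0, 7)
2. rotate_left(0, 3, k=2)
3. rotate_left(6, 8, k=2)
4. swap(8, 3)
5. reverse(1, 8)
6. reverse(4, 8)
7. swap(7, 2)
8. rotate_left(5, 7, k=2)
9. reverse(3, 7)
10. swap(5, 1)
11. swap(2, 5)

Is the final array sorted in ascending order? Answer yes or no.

After 1 (swap(0, 7)): [4, 2, 0, 8, 7, 5, 6, 1, 3]
After 2 (rotate_left(0, 3, k=2)): [0, 8, 4, 2, 7, 5, 6, 1, 3]
After 3 (rotate_left(6, 8, k=2)): [0, 8, 4, 2, 7, 5, 3, 6, 1]
After 4 (swap(8, 3)): [0, 8, 4, 1, 7, 5, 3, 6, 2]
After 5 (reverse(1, 8)): [0, 2, 6, 3, 5, 7, 1, 4, 8]
After 6 (reverse(4, 8)): [0, 2, 6, 3, 8, 4, 1, 7, 5]
After 7 (swap(7, 2)): [0, 2, 7, 3, 8, 4, 1, 6, 5]
After 8 (rotate_left(5, 7, k=2)): [0, 2, 7, 3, 8, 6, 4, 1, 5]
After 9 (reverse(3, 7)): [0, 2, 7, 1, 4, 6, 8, 3, 5]
After 10 (swap(5, 1)): [0, 6, 7, 1, 4, 2, 8, 3, 5]
After 11 (swap(2, 5)): [0, 6, 2, 1, 4, 7, 8, 3, 5]

Answer: no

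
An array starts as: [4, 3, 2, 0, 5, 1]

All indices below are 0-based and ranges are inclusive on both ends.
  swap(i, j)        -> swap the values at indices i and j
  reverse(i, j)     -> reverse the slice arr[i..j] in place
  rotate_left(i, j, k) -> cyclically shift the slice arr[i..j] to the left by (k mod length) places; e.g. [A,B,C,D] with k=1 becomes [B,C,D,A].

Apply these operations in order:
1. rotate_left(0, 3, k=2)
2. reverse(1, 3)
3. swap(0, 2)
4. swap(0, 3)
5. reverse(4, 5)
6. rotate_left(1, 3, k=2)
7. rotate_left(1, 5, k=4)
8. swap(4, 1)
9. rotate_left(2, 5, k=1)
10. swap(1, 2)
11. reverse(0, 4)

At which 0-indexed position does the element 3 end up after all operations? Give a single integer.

After 1 (rotate_left(0, 3, k=2)): [2, 0, 4, 3, 5, 1]
After 2 (reverse(1, 3)): [2, 3, 4, 0, 5, 1]
After 3 (swap(0, 2)): [4, 3, 2, 0, 5, 1]
After 4 (swap(0, 3)): [0, 3, 2, 4, 5, 1]
After 5 (reverse(4, 5)): [0, 3, 2, 4, 1, 5]
After 6 (rotate_left(1, 3, k=2)): [0, 4, 3, 2, 1, 5]
After 7 (rotate_left(1, 5, k=4)): [0, 5, 4, 3, 2, 1]
After 8 (swap(4, 1)): [0, 2, 4, 3, 5, 1]
After 9 (rotate_left(2, 5, k=1)): [0, 2, 3, 5, 1, 4]
After 10 (swap(1, 2)): [0, 3, 2, 5, 1, 4]
After 11 (reverse(0, 4)): [1, 5, 2, 3, 0, 4]

Answer: 3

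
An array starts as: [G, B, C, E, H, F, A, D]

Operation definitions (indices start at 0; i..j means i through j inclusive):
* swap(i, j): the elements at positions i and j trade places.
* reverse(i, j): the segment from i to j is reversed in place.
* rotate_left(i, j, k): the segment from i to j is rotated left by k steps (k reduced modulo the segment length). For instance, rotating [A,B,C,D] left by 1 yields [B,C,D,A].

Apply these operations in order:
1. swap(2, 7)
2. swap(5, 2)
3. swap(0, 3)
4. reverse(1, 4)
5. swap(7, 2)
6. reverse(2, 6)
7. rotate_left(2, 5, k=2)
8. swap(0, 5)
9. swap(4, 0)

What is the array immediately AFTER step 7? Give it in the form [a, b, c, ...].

Answer: [E, H, B, F, A, D, C, G]

Derivation:
After 1 (swap(2, 7)): [G, B, D, E, H, F, A, C]
After 2 (swap(5, 2)): [G, B, F, E, H, D, A, C]
After 3 (swap(0, 3)): [E, B, F, G, H, D, A, C]
After 4 (reverse(1, 4)): [E, H, G, F, B, D, A, C]
After 5 (swap(7, 2)): [E, H, C, F, B, D, A, G]
After 6 (reverse(2, 6)): [E, H, A, D, B, F, C, G]
After 7 (rotate_left(2, 5, k=2)): [E, H, B, F, A, D, C, G]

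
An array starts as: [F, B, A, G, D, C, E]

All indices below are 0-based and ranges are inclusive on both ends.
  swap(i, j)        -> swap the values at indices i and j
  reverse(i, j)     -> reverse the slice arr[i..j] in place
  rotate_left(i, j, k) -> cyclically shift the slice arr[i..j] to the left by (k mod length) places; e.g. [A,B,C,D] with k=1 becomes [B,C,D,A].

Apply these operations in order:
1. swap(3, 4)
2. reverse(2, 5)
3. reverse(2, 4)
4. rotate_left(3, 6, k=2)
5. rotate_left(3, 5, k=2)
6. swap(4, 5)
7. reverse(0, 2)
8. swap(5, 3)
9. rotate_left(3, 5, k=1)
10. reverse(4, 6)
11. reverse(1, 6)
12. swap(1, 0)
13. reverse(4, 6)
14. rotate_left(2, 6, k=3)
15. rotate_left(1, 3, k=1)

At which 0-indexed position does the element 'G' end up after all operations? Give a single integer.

After 1 (swap(3, 4)): [F, B, A, D, G, C, E]
After 2 (reverse(2, 5)): [F, B, C, G, D, A, E]
After 3 (reverse(2, 4)): [F, B, D, G, C, A, E]
After 4 (rotate_left(3, 6, k=2)): [F, B, D, A, E, G, C]
After 5 (rotate_left(3, 5, k=2)): [F, B, D, G, A, E, C]
After 6 (swap(4, 5)): [F, B, D, G, E, A, C]
After 7 (reverse(0, 2)): [D, B, F, G, E, A, C]
After 8 (swap(5, 3)): [D, B, F, A, E, G, C]
After 9 (rotate_left(3, 5, k=1)): [D, B, F, E, G, A, C]
After 10 (reverse(4, 6)): [D, B, F, E, C, A, G]
After 11 (reverse(1, 6)): [D, G, A, C, E, F, B]
After 12 (swap(1, 0)): [G, D, A, C, E, F, B]
After 13 (reverse(4, 6)): [G, D, A, C, B, F, E]
After 14 (rotate_left(2, 6, k=3)): [G, D, F, E, A, C, B]
After 15 (rotate_left(1, 3, k=1)): [G, F, E, D, A, C, B]

Answer: 0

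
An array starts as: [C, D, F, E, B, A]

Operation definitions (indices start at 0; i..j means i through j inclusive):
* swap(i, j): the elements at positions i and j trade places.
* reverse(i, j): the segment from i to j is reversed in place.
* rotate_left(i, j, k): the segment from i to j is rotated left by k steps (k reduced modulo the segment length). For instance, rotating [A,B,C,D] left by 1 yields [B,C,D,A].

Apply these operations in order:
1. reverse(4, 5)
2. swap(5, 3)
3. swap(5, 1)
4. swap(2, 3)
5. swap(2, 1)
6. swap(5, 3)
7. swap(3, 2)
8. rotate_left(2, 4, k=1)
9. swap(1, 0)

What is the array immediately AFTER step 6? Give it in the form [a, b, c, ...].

Answer: [C, B, E, D, A, F]

Derivation:
After 1 (reverse(4, 5)): [C, D, F, E, A, B]
After 2 (swap(5, 3)): [C, D, F, B, A, E]
After 3 (swap(5, 1)): [C, E, F, B, A, D]
After 4 (swap(2, 3)): [C, E, B, F, A, D]
After 5 (swap(2, 1)): [C, B, E, F, A, D]
After 6 (swap(5, 3)): [C, B, E, D, A, F]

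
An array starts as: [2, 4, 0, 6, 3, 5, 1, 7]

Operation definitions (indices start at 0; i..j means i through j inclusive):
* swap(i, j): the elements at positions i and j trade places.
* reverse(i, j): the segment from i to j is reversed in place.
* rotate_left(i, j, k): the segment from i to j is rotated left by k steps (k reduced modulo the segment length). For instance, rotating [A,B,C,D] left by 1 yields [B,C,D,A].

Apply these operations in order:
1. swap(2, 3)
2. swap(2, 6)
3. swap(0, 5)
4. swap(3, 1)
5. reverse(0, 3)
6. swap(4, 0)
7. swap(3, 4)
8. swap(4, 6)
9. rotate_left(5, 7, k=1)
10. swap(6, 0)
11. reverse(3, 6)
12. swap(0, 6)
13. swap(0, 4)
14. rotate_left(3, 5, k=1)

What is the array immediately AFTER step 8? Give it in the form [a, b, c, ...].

After 1 (swap(2, 3)): [2, 4, 6, 0, 3, 5, 1, 7]
After 2 (swap(2, 6)): [2, 4, 1, 0, 3, 5, 6, 7]
After 3 (swap(0, 5)): [5, 4, 1, 0, 3, 2, 6, 7]
After 4 (swap(3, 1)): [5, 0, 1, 4, 3, 2, 6, 7]
After 5 (reverse(0, 3)): [4, 1, 0, 5, 3, 2, 6, 7]
After 6 (swap(4, 0)): [3, 1, 0, 5, 4, 2, 6, 7]
After 7 (swap(3, 4)): [3, 1, 0, 4, 5, 2, 6, 7]
After 8 (swap(4, 6)): [3, 1, 0, 4, 6, 2, 5, 7]

Answer: [3, 1, 0, 4, 6, 2, 5, 7]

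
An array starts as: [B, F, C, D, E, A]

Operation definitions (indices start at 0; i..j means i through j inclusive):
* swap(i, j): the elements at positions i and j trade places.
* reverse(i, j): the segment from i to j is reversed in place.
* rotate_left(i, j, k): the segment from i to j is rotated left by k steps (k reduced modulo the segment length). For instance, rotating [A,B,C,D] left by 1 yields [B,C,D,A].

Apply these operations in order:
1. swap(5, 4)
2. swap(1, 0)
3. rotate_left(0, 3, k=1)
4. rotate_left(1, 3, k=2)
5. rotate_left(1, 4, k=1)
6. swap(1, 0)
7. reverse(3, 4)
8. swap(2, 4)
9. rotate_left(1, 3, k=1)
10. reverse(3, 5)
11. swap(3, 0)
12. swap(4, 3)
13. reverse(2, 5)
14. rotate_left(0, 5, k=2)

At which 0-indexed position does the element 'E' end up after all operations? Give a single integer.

Answer: 4

Derivation:
After 1 (swap(5, 4)): [B, F, C, D, A, E]
After 2 (swap(1, 0)): [F, B, C, D, A, E]
After 3 (rotate_left(0, 3, k=1)): [B, C, D, F, A, E]
After 4 (rotate_left(1, 3, k=2)): [B, F, C, D, A, E]
After 5 (rotate_left(1, 4, k=1)): [B, C, D, A, F, E]
After 6 (swap(1, 0)): [C, B, D, A, F, E]
After 7 (reverse(3, 4)): [C, B, D, F, A, E]
After 8 (swap(2, 4)): [C, B, A, F, D, E]
After 9 (rotate_left(1, 3, k=1)): [C, A, F, B, D, E]
After 10 (reverse(3, 5)): [C, A, F, E, D, B]
After 11 (swap(3, 0)): [E, A, F, C, D, B]
After 12 (swap(4, 3)): [E, A, F, D, C, B]
After 13 (reverse(2, 5)): [E, A, B, C, D, F]
After 14 (rotate_left(0, 5, k=2)): [B, C, D, F, E, A]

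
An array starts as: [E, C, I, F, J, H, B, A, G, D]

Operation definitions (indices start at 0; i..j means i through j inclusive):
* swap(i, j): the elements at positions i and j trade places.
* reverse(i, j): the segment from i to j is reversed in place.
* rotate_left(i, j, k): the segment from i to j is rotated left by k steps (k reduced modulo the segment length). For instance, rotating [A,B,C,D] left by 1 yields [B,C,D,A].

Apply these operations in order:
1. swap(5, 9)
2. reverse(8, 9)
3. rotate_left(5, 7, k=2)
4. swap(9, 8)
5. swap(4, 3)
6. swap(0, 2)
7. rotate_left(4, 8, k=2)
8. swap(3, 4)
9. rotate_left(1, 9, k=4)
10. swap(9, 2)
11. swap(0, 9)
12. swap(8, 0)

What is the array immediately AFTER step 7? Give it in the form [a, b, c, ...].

After 1 (swap(5, 9)): [E, C, I, F, J, D, B, A, G, H]
After 2 (reverse(8, 9)): [E, C, I, F, J, D, B, A, H, G]
After 3 (rotate_left(5, 7, k=2)): [E, C, I, F, J, A, D, B, H, G]
After 4 (swap(9, 8)): [E, C, I, F, J, A, D, B, G, H]
After 5 (swap(4, 3)): [E, C, I, J, F, A, D, B, G, H]
After 6 (swap(0, 2)): [I, C, E, J, F, A, D, B, G, H]
After 7 (rotate_left(4, 8, k=2)): [I, C, E, J, D, B, G, F, A, H]

Answer: [I, C, E, J, D, B, G, F, A, H]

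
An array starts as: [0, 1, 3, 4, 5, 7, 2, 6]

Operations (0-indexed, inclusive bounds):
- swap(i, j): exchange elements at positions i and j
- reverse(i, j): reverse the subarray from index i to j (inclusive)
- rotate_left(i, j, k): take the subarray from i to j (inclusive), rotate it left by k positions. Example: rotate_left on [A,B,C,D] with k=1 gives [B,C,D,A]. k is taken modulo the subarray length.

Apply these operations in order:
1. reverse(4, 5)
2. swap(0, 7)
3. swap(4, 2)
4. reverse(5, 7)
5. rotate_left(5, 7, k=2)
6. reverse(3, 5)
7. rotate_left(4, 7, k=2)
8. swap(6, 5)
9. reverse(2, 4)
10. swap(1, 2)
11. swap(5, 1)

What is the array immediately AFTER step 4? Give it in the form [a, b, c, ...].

After 1 (reverse(4, 5)): [0, 1, 3, 4, 7, 5, 2, 6]
After 2 (swap(0, 7)): [6, 1, 3, 4, 7, 5, 2, 0]
After 3 (swap(4, 2)): [6, 1, 7, 4, 3, 5, 2, 0]
After 4 (reverse(5, 7)): [6, 1, 7, 4, 3, 0, 2, 5]

Answer: [6, 1, 7, 4, 3, 0, 2, 5]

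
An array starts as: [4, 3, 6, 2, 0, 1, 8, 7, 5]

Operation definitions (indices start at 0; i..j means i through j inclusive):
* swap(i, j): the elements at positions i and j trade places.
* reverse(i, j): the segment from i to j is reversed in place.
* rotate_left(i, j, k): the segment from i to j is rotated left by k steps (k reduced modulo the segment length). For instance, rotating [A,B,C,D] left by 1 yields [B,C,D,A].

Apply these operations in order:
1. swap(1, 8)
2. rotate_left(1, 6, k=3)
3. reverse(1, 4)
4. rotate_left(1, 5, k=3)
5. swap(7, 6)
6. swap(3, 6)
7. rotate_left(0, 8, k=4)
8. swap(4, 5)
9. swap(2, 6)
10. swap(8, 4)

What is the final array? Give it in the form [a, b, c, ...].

After 1 (swap(1, 8)): [4, 5, 6, 2, 0, 1, 8, 7, 3]
After 2 (rotate_left(1, 6, k=3)): [4, 0, 1, 8, 5, 6, 2, 7, 3]
After 3 (reverse(1, 4)): [4, 5, 8, 1, 0, 6, 2, 7, 3]
After 4 (rotate_left(1, 5, k=3)): [4, 0, 6, 5, 8, 1, 2, 7, 3]
After 5 (swap(7, 6)): [4, 0, 6, 5, 8, 1, 7, 2, 3]
After 6 (swap(3, 6)): [4, 0, 6, 7, 8, 1, 5, 2, 3]
After 7 (rotate_left(0, 8, k=4)): [8, 1, 5, 2, 3, 4, 0, 6, 7]
After 8 (swap(4, 5)): [8, 1, 5, 2, 4, 3, 0, 6, 7]
After 9 (swap(2, 6)): [8, 1, 0, 2, 4, 3, 5, 6, 7]
After 10 (swap(8, 4)): [8, 1, 0, 2, 7, 3, 5, 6, 4]

Answer: [8, 1, 0, 2, 7, 3, 5, 6, 4]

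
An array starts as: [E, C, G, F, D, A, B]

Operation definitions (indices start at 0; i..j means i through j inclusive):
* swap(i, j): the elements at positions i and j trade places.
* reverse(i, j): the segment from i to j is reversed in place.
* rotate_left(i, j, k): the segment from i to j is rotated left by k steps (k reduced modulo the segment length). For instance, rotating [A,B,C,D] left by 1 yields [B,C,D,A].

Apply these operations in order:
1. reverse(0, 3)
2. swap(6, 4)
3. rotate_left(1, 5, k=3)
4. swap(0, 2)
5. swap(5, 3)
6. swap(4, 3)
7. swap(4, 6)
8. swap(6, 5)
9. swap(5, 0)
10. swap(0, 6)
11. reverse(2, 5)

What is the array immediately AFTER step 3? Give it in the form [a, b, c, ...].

Answer: [F, B, A, G, C, E, D]

Derivation:
After 1 (reverse(0, 3)): [F, G, C, E, D, A, B]
After 2 (swap(6, 4)): [F, G, C, E, B, A, D]
After 3 (rotate_left(1, 5, k=3)): [F, B, A, G, C, E, D]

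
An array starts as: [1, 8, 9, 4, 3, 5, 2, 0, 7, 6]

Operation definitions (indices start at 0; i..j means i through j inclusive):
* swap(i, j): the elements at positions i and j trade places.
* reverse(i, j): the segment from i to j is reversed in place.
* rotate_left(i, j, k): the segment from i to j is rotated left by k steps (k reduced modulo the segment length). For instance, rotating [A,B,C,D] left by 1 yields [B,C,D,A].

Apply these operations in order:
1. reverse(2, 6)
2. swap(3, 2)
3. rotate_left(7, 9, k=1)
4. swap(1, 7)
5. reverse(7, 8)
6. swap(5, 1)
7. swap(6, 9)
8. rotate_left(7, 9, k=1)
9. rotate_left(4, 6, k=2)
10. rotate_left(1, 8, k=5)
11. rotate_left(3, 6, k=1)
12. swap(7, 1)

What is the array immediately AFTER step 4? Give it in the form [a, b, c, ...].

After 1 (reverse(2, 6)): [1, 8, 2, 5, 3, 4, 9, 0, 7, 6]
After 2 (swap(3, 2)): [1, 8, 5, 2, 3, 4, 9, 0, 7, 6]
After 3 (rotate_left(7, 9, k=1)): [1, 8, 5, 2, 3, 4, 9, 7, 6, 0]
After 4 (swap(1, 7)): [1, 7, 5, 2, 3, 4, 9, 8, 6, 0]

Answer: [1, 7, 5, 2, 3, 4, 9, 8, 6, 0]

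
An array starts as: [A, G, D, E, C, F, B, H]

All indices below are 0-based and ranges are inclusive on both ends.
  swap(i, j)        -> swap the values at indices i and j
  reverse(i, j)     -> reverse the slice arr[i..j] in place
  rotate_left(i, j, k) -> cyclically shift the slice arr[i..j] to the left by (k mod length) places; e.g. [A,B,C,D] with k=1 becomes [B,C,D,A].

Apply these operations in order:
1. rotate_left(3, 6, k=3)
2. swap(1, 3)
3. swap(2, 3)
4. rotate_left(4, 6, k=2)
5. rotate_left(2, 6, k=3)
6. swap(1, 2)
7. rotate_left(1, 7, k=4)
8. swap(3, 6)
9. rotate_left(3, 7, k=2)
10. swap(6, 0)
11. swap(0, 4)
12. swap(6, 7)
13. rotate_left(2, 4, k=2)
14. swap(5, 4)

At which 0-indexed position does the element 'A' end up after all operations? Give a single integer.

Answer: 7

Derivation:
After 1 (rotate_left(3, 6, k=3)): [A, G, D, B, E, C, F, H]
After 2 (swap(1, 3)): [A, B, D, G, E, C, F, H]
After 3 (swap(2, 3)): [A, B, G, D, E, C, F, H]
After 4 (rotate_left(4, 6, k=2)): [A, B, G, D, F, E, C, H]
After 5 (rotate_left(2, 6, k=3)): [A, B, E, C, G, D, F, H]
After 6 (swap(1, 2)): [A, E, B, C, G, D, F, H]
After 7 (rotate_left(1, 7, k=4)): [A, D, F, H, E, B, C, G]
After 8 (swap(3, 6)): [A, D, F, C, E, B, H, G]
After 9 (rotate_left(3, 7, k=2)): [A, D, F, B, H, G, C, E]
After 10 (swap(6, 0)): [C, D, F, B, H, G, A, E]
After 11 (swap(0, 4)): [H, D, F, B, C, G, A, E]
After 12 (swap(6, 7)): [H, D, F, B, C, G, E, A]
After 13 (rotate_left(2, 4, k=2)): [H, D, C, F, B, G, E, A]
After 14 (swap(5, 4)): [H, D, C, F, G, B, E, A]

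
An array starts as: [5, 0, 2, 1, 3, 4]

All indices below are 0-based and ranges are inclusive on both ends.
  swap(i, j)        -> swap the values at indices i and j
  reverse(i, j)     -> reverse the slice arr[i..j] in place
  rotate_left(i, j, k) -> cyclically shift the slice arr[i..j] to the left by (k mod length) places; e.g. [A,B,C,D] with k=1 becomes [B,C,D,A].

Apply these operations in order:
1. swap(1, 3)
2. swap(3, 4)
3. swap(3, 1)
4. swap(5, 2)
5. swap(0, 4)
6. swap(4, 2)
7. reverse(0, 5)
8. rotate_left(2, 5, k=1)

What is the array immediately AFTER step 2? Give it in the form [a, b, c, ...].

After 1 (swap(1, 3)): [5, 1, 2, 0, 3, 4]
After 2 (swap(3, 4)): [5, 1, 2, 3, 0, 4]

Answer: [5, 1, 2, 3, 0, 4]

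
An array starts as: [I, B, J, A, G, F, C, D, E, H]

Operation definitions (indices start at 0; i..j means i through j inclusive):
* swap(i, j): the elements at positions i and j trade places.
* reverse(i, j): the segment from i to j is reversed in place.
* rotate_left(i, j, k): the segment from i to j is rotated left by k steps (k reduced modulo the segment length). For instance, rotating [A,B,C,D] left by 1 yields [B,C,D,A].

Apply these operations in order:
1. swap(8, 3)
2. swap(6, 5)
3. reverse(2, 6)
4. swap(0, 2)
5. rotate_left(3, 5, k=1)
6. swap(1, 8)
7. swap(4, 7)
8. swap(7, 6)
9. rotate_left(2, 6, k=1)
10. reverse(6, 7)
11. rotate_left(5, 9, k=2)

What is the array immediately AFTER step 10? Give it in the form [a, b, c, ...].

After 1 (swap(8, 3)): [I, B, J, E, G, F, C, D, A, H]
After 2 (swap(6, 5)): [I, B, J, E, G, C, F, D, A, H]
After 3 (reverse(2, 6)): [I, B, F, C, G, E, J, D, A, H]
After 4 (swap(0, 2)): [F, B, I, C, G, E, J, D, A, H]
After 5 (rotate_left(3, 5, k=1)): [F, B, I, G, E, C, J, D, A, H]
After 6 (swap(1, 8)): [F, A, I, G, E, C, J, D, B, H]
After 7 (swap(4, 7)): [F, A, I, G, D, C, J, E, B, H]
After 8 (swap(7, 6)): [F, A, I, G, D, C, E, J, B, H]
After 9 (rotate_left(2, 6, k=1)): [F, A, G, D, C, E, I, J, B, H]
After 10 (reverse(6, 7)): [F, A, G, D, C, E, J, I, B, H]

Answer: [F, A, G, D, C, E, J, I, B, H]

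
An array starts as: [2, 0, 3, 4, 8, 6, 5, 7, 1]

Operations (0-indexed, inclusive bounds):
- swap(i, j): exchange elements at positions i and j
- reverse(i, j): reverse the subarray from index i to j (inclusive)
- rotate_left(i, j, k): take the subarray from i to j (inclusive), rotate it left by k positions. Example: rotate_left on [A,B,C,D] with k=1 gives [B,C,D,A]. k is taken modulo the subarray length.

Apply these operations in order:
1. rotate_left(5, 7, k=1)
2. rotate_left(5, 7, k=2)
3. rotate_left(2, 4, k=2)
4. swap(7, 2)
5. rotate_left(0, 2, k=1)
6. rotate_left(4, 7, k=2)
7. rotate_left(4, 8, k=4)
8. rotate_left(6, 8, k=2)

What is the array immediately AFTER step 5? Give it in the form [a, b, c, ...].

Answer: [0, 7, 2, 3, 4, 6, 5, 8, 1]

Derivation:
After 1 (rotate_left(5, 7, k=1)): [2, 0, 3, 4, 8, 5, 7, 6, 1]
After 2 (rotate_left(5, 7, k=2)): [2, 0, 3, 4, 8, 6, 5, 7, 1]
After 3 (rotate_left(2, 4, k=2)): [2, 0, 8, 3, 4, 6, 5, 7, 1]
After 4 (swap(7, 2)): [2, 0, 7, 3, 4, 6, 5, 8, 1]
After 5 (rotate_left(0, 2, k=1)): [0, 7, 2, 3, 4, 6, 5, 8, 1]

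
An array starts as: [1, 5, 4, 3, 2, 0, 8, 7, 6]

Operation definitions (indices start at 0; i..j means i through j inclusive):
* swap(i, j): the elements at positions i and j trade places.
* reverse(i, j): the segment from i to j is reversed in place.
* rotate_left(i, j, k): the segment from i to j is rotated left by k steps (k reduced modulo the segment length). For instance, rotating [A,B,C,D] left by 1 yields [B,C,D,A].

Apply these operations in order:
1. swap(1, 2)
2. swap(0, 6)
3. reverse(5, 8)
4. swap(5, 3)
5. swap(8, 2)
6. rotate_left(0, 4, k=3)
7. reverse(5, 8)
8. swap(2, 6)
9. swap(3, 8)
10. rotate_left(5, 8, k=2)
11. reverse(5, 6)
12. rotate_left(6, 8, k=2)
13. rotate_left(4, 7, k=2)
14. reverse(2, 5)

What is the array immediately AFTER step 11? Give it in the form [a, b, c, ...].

After 1 (swap(1, 2)): [1, 4, 5, 3, 2, 0, 8, 7, 6]
After 2 (swap(0, 6)): [8, 4, 5, 3, 2, 0, 1, 7, 6]
After 3 (reverse(5, 8)): [8, 4, 5, 3, 2, 6, 7, 1, 0]
After 4 (swap(5, 3)): [8, 4, 5, 6, 2, 3, 7, 1, 0]
After 5 (swap(8, 2)): [8, 4, 0, 6, 2, 3, 7, 1, 5]
After 6 (rotate_left(0, 4, k=3)): [6, 2, 8, 4, 0, 3, 7, 1, 5]
After 7 (reverse(5, 8)): [6, 2, 8, 4, 0, 5, 1, 7, 3]
After 8 (swap(2, 6)): [6, 2, 1, 4, 0, 5, 8, 7, 3]
After 9 (swap(3, 8)): [6, 2, 1, 3, 0, 5, 8, 7, 4]
After 10 (rotate_left(5, 8, k=2)): [6, 2, 1, 3, 0, 7, 4, 5, 8]
After 11 (reverse(5, 6)): [6, 2, 1, 3, 0, 4, 7, 5, 8]

Answer: [6, 2, 1, 3, 0, 4, 7, 5, 8]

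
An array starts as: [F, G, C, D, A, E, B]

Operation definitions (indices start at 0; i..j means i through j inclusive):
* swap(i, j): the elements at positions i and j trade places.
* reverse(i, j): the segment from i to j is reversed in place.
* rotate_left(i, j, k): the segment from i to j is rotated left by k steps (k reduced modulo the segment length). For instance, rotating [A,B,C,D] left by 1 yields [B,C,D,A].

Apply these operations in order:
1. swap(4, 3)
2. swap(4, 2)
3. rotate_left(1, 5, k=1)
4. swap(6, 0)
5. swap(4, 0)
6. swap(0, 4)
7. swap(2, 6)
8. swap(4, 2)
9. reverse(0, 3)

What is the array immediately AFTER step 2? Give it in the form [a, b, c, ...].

After 1 (swap(4, 3)): [F, G, C, A, D, E, B]
After 2 (swap(4, 2)): [F, G, D, A, C, E, B]

Answer: [F, G, D, A, C, E, B]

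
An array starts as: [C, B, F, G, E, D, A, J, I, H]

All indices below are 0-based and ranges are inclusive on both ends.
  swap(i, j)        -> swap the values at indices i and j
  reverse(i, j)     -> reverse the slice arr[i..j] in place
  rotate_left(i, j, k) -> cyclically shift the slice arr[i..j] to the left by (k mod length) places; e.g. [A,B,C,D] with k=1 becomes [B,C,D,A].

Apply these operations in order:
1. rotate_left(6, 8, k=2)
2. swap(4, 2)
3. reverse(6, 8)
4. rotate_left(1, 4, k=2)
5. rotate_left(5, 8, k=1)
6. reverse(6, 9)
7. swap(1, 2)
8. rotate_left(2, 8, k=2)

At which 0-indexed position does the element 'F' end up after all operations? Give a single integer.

Answer: 1

Derivation:
After 1 (rotate_left(6, 8, k=2)): [C, B, F, G, E, D, I, A, J, H]
After 2 (swap(4, 2)): [C, B, E, G, F, D, I, A, J, H]
After 3 (reverse(6, 8)): [C, B, E, G, F, D, J, A, I, H]
After 4 (rotate_left(1, 4, k=2)): [C, G, F, B, E, D, J, A, I, H]
After 5 (rotate_left(5, 8, k=1)): [C, G, F, B, E, J, A, I, D, H]
After 6 (reverse(6, 9)): [C, G, F, B, E, J, H, D, I, A]
After 7 (swap(1, 2)): [C, F, G, B, E, J, H, D, I, A]
After 8 (rotate_left(2, 8, k=2)): [C, F, E, J, H, D, I, G, B, A]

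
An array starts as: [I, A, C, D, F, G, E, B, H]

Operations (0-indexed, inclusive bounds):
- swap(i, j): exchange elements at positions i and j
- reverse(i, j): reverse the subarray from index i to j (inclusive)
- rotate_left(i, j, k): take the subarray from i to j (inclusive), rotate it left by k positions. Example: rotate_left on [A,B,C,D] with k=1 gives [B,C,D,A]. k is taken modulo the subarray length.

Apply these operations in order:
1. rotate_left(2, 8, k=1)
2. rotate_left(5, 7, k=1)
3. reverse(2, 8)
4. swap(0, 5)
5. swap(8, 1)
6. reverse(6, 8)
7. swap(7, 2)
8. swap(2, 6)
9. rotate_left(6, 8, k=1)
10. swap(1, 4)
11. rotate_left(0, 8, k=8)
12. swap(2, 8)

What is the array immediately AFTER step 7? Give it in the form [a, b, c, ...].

Answer: [B, D, F, E, H, I, A, C, G]

Derivation:
After 1 (rotate_left(2, 8, k=1)): [I, A, D, F, G, E, B, H, C]
After 2 (rotate_left(5, 7, k=1)): [I, A, D, F, G, B, H, E, C]
After 3 (reverse(2, 8)): [I, A, C, E, H, B, G, F, D]
After 4 (swap(0, 5)): [B, A, C, E, H, I, G, F, D]
After 5 (swap(8, 1)): [B, D, C, E, H, I, G, F, A]
After 6 (reverse(6, 8)): [B, D, C, E, H, I, A, F, G]
After 7 (swap(7, 2)): [B, D, F, E, H, I, A, C, G]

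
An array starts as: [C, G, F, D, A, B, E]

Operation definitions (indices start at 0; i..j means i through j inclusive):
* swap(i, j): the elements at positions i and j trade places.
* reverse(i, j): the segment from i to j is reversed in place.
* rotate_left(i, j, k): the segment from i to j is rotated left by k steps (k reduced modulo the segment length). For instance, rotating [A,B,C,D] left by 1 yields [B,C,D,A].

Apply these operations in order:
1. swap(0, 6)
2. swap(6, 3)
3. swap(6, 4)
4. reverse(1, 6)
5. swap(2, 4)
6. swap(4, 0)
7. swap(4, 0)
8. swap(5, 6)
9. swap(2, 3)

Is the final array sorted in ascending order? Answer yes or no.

After 1 (swap(0, 6)): [E, G, F, D, A, B, C]
After 2 (swap(6, 3)): [E, G, F, C, A, B, D]
After 3 (swap(6, 4)): [E, G, F, C, D, B, A]
After 4 (reverse(1, 6)): [E, A, B, D, C, F, G]
After 5 (swap(2, 4)): [E, A, C, D, B, F, G]
After 6 (swap(4, 0)): [B, A, C, D, E, F, G]
After 7 (swap(4, 0)): [E, A, C, D, B, F, G]
After 8 (swap(5, 6)): [E, A, C, D, B, G, F]
After 9 (swap(2, 3)): [E, A, D, C, B, G, F]

Answer: no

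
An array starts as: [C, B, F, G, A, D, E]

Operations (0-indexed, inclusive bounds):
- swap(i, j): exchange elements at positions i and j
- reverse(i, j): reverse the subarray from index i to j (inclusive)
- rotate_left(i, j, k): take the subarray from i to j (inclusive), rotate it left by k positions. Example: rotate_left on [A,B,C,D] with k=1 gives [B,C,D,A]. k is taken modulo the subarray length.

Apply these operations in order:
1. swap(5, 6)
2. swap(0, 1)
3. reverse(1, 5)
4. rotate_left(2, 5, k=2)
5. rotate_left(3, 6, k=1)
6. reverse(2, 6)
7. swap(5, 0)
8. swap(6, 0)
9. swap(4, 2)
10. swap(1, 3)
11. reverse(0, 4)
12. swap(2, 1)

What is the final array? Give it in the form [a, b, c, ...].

Answer: [C, G, E, D, F, B, A]

Derivation:
After 1 (swap(5, 6)): [C, B, F, G, A, E, D]
After 2 (swap(0, 1)): [B, C, F, G, A, E, D]
After 3 (reverse(1, 5)): [B, E, A, G, F, C, D]
After 4 (rotate_left(2, 5, k=2)): [B, E, F, C, A, G, D]
After 5 (rotate_left(3, 6, k=1)): [B, E, F, A, G, D, C]
After 6 (reverse(2, 6)): [B, E, C, D, G, A, F]
After 7 (swap(5, 0)): [A, E, C, D, G, B, F]
After 8 (swap(6, 0)): [F, E, C, D, G, B, A]
After 9 (swap(4, 2)): [F, E, G, D, C, B, A]
After 10 (swap(1, 3)): [F, D, G, E, C, B, A]
After 11 (reverse(0, 4)): [C, E, G, D, F, B, A]
After 12 (swap(2, 1)): [C, G, E, D, F, B, A]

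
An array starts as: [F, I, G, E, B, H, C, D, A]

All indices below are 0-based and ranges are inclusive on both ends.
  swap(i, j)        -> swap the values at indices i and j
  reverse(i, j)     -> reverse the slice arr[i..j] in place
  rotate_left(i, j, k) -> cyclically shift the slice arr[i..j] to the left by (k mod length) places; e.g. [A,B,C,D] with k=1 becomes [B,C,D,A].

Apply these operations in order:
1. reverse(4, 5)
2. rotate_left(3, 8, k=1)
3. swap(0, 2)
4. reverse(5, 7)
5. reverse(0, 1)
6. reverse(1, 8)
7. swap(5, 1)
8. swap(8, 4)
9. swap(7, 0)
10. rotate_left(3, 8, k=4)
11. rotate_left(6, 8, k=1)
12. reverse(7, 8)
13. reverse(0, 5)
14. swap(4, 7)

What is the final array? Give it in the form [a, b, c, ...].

Answer: [D, A, I, C, G, F, E, B, H]

Derivation:
After 1 (reverse(4, 5)): [F, I, G, E, H, B, C, D, A]
After 2 (rotate_left(3, 8, k=1)): [F, I, G, H, B, C, D, A, E]
After 3 (swap(0, 2)): [G, I, F, H, B, C, D, A, E]
After 4 (reverse(5, 7)): [G, I, F, H, B, A, D, C, E]
After 5 (reverse(0, 1)): [I, G, F, H, B, A, D, C, E]
After 6 (reverse(1, 8)): [I, E, C, D, A, B, H, F, G]
After 7 (swap(5, 1)): [I, B, C, D, A, E, H, F, G]
After 8 (swap(8, 4)): [I, B, C, D, G, E, H, F, A]
After 9 (swap(7, 0)): [F, B, C, D, G, E, H, I, A]
After 10 (rotate_left(3, 8, k=4)): [F, B, C, I, A, D, G, E, H]
After 11 (rotate_left(6, 8, k=1)): [F, B, C, I, A, D, E, H, G]
After 12 (reverse(7, 8)): [F, B, C, I, A, D, E, G, H]
After 13 (reverse(0, 5)): [D, A, I, C, B, F, E, G, H]
After 14 (swap(4, 7)): [D, A, I, C, G, F, E, B, H]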